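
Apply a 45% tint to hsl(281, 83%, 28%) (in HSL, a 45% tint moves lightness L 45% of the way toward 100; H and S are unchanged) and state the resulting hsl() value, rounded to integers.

L moves 45% from 28 toward 100: 28 + 32.4 = 60.4 → 60.
H and S are unchanged.

hsl(281, 83%, 60%)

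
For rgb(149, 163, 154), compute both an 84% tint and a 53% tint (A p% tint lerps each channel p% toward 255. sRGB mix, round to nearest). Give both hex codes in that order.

84% tint:
  R: 149 + 0.84×(255−149) = 149 + 89.04 = 238.04 → 238
  G: 163 + 77.28 = 240.28 → 240
  B: 154 + 0.84×(255−154) = 154 + 84.84 = 238.84 → 239
  → #EEF0EF
53% tint:
  R: 149 + 0.53×(255−149) = 149 + 56.18 = 205.18 → 205
  G: 163 + 0.53×(255−163) = 163 + 48.76 = 211.76 → 212
  B: 154 + 0.53×(255−154) = 154 + 53.53 = 207.53 → 208
  → #CDD4D0

#EEF0EF, #CDD4D0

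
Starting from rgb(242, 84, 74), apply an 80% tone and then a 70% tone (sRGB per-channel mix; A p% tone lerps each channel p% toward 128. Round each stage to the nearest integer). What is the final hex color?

#877D7D

Per channel, c → c + 0.8(128 − c):
  R: 242 − 91.2 = 150.8 → 151
  G: 84 + 0.8×(128−84) = 84 + 35.2 = 119.2 → 119
  B: 74 + 0.8×(128−74) = 74 + 43.2 = 117.2 → 117
After the tone: rgb(151, 119, 117) = #977775.
Lerp each channel 70% toward 128:
  R: 151 + 0.7×(128−151) = 151 − 16.1 = 134.9 → 135
  G: 119 + 6.3 = 125.3 → 125
  B: 117 + 7.7 = 124.7 → 125
rgb(135, 125, 125) = #877D7D.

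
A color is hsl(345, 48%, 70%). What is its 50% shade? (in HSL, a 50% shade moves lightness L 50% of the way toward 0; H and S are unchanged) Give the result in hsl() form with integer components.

L moves 50% from 70 toward 0: 70 − 35 = 35 → 35.
H and S are unchanged.

hsl(345, 48%, 35%)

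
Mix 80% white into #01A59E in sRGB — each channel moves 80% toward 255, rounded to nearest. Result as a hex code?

#CCEDEC

#01A59E is rgb(1, 165, 158).
Lerp each channel 80% toward 255:
  R: 1 + 0.8×(255−1) = 1 + 203.2 = 204.2 → 204
  G: 165 + 0.8×(255−165) = 165 + 72 = 237 → 237
  B: 158 + 0.8×(255−158) = 158 + 77.6 = 235.6 → 236
rgb(204, 237, 236) = #CCEDEC.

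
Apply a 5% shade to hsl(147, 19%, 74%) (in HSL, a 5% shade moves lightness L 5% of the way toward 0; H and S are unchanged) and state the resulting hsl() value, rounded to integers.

hsl(147, 19%, 70%)

L moves 5% from 74 toward 0: 74 − 3.7 = 70.3 → 70.
H and S are unchanged.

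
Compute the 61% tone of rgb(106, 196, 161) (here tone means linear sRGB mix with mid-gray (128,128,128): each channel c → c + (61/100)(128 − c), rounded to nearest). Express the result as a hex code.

A 61% tone moves each channel 61% toward 128:
  R: 106 + 0.61×(128−106) = 106 + 13.42 = 119.42 → 119
  G: 196 − 41.48 = 154.52 → 155
  B: 161 + 0.61×(128−161) = 161 − 20.13 = 140.87 → 141
rgb(119, 155, 141) = #779B8D.

#779B8D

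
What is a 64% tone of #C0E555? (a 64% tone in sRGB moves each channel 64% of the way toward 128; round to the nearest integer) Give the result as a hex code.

#97A471

#C0E555 is rgb(192, 229, 85).
A 64% tone moves each channel 64% toward 128:
  R: 192 + 0.64×(128−192) = 192 − 40.96 = 151.04 → 151
  G: 229 − 64.64 = 164.36 → 164
  B: 85 + 0.64×(128−85) = 85 + 27.52 = 112.52 → 113
rgb(151, 164, 113) = #97A471.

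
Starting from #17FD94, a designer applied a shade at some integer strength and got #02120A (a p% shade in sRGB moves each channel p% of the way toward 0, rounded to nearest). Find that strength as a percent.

93%

#17FD94 is rgb(23, 253, 148); #02120A is rgb(2, 18, 10).
On the G channel (widest range): 18 ≈ 253 + (p/100)(0 − 253), so p ≈ 100×(18 − 253)/(0 − 253) = -23500/-253 = 92.89.
p = 93 reproduces all three channels after rounding.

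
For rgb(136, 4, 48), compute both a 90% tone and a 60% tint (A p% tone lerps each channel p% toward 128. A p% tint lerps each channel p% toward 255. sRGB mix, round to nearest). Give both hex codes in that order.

90% tone:
  R: 136 + 0.9×(128−136) = 136 − 7.2 = 128.8 → 129
  G: 4 + 111.6 = 115.6 → 116
  B: 48 + 0.9×(128−48) = 48 + 72 = 120 → 120
  → #817478
60% tint:
  R: 136 + 0.6×(255−136) = 136 + 71.4 = 207.4 → 207
  G: 4 + 0.6×(255−4) = 4 + 150.6 = 154.6 → 155
  B: 48 + 0.6×(255−48) = 48 + 124.2 = 172.2 → 172
  → #CF9BAC

#817478, #CF9BAC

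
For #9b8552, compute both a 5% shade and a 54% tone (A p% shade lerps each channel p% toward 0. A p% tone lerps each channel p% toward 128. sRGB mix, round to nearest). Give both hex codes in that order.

#9b8552 is rgb(155, 133, 82).
5% shade:
  R: 155 + 0.05×(0−155) = 155 − 7.75 = 147.25 → 147
  G: 133 − 6.65 = 126.35 → 126
  B: 82 + 0.05×(0−82) = 82 − 4.1 = 77.9 → 78
  → #937e4e
54% tone:
  R: 155 + 0.54×(128−155) = 155 − 14.58 = 140.42 → 140
  G: 133 + 0.54×(128−133) = 133 − 2.7 = 130.3 → 130
  B: 82 + 24.84 = 106.84 → 107
  → #8c826b

#937e4e, #8c826b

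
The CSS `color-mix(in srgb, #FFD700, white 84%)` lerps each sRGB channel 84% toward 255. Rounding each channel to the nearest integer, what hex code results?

#FFF9D6

#FFD700 is rgb(255, 215, 0).
Per channel, c → c + 0.84(255 − c):
  R: 255 + 0.84×(255−255) = 255 + 0 = 255 → 255
  G: 215 + 33.6 = 248.6 → 249
  B: 0 + 214.2 = 214.2 → 214
rgb(255, 249, 214) = #FFF9D6.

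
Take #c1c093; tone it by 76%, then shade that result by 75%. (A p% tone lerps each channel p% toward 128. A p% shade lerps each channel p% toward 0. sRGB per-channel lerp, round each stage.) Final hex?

#c1c093 is rgb(193, 192, 147).
Lerp each channel 76% toward 128:
  R: 193 − 49.4 = 143.6 → 144
  G: 192 − 48.64 = 143.36 → 143
  B: 147 + 0.76×(128−147) = 147 − 14.44 = 132.56 → 133
After the tone: rgb(144, 143, 133) = #908f85.
A 75% shade moves each channel 75% toward 0:
  R: 144 − 108 = 36 → 36
  G: 143 − 107.25 = 35.75 → 36
  B: 133 + 0.75×(0−133) = 133 − 99.75 = 33.25 → 33
rgb(36, 36, 33) = #242421.

#242421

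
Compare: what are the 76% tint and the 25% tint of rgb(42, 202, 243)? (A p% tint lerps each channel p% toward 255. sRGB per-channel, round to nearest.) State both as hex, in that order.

76% tint:
  R: 42 + 0.76×(255−42) = 42 + 161.88 = 203.88 → 204
  G: 202 + 0.76×(255−202) = 202 + 40.28 = 242.28 → 242
  B: 243 + 0.76×(255−243) = 243 + 9.12 = 252.12 → 252
  → #ccf2fc
25% tint:
  R: 42 + 0.25×(255−42) = 42 + 53.25 = 95.25 → 95
  G: 202 + 0.25×(255−202) = 202 + 13.25 = 215.25 → 215
  B: 243 + 3 = 246 → 246
  → #5fd7f6

#ccf2fc, #5fd7f6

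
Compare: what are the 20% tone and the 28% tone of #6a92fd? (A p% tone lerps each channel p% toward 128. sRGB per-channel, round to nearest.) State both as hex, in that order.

#6e8ee4, #708dda

#6a92fd is rgb(106, 146, 253).
20% tone:
  R: 106 + 4.4 = 110.4 → 110
  G: 146 + 0.2×(128−146) = 146 − 3.6 = 142.4 → 142
  B: 253 + 0.2×(128−253) = 253 − 25 = 228 → 228
  → #6e8ee4
28% tone:
  R: 106 + 0.28×(128−106) = 106 + 6.16 = 112.16 → 112
  G: 146 − 5.04 = 140.96 → 141
  B: 253 + 0.28×(128−253) = 253 − 35 = 218 → 218
  → #708dda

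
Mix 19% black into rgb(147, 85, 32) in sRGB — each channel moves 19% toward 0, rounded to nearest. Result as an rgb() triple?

Per channel, c → c + 0.19(0 − c):
  R: 147 + 0.19×(0−147) = 147 − 27.93 = 119.07 → 119
  G: 85 + 0.19×(0−85) = 85 − 16.15 = 68.85 → 69
  B: 32 + 0.19×(0−32) = 32 − 6.08 = 25.92 → 26

rgb(119, 69, 26)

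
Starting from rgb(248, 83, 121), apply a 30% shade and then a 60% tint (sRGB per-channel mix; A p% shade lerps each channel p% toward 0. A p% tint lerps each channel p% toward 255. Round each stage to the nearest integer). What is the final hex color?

Per channel, c → c + 0.3(0 − c):
  R: 248 + 0.3×(0−248) = 248 − 74.4 = 173.6 → 174
  G: 83 − 24.9 = 58.1 → 58
  B: 121 + 0.3×(0−121) = 121 − 36.3 = 84.7 → 85
After the shade: rgb(174, 58, 85) = #AE3A55.
Lerp each channel 60% toward 255:
  R: 174 + 0.6×(255−174) = 174 + 48.6 = 222.6 → 223
  G: 58 + 0.6×(255−58) = 58 + 118.2 = 176.2 → 176
  B: 85 + 0.6×(255−85) = 85 + 102 = 187 → 187
rgb(223, 176, 187) = #DFB0BB.

#DFB0BB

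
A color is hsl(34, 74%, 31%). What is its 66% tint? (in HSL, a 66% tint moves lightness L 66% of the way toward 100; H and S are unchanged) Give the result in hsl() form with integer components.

L moves 66% from 31 toward 100: 31 + 45.54 = 76.54 → 77.
H and S are unchanged.

hsl(34, 74%, 77%)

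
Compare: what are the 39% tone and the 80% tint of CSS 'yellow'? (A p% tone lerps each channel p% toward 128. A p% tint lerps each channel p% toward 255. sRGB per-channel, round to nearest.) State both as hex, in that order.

#cdcd32, #ffffcc

CSS yellow is rgb(255, 255, 0).
39% tone:
  R: 255 − 49.53 = 205.47 → 205
  G: 255 + 0.39×(128−255) = 255 − 49.53 = 205.47 → 205
  B: 0 + 0.39×(128−0) = 0 + 49.92 = 49.92 → 50
  → #cdcd32
80% tint:
  R: 255 + 0 = 255 → 255
  G: 255 + 0.8×(255−255) = 255 + 0 = 255 → 255
  B: 0 + 0.8×(255−0) = 0 + 204 = 204 → 204
  → #ffffcc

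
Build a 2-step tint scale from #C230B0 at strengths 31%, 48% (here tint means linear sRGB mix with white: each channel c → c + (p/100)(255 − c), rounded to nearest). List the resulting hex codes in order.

#C230B0 is rgb(194, 48, 176).
31%: (194 + 18.91 = 212.91→213, 48 + 64.17 = 112.17→112, 176 + 24.49 = 200.49→200) → #D570C8
48%: (194 + 29.28 = 223.28→223, 48 + 99.36 = 147.36→147, 176 + 37.92 = 213.92→214) → #DF93D6

#D570C8, #DF93D6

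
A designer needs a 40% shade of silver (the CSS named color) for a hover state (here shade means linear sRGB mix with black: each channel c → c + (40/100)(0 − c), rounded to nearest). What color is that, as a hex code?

#737373

CSS silver is rgb(192, 192, 192).
Lerp each channel 40% toward 0:
  R: 192 − 76.8 = 115.2 → 115
  G: 192 − 76.8 = 115.2 → 115
  B: 192 − 76.8 = 115.2 → 115
rgb(115, 115, 115) = #737373.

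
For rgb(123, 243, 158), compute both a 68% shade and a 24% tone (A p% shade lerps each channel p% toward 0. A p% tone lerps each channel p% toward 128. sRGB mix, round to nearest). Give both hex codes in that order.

#274e33, #7cd797

68% shade:
  R: 123 − 83.64 = 39.36 → 39
  G: 243 − 165.24 = 77.76 → 78
  B: 158 − 107.44 = 50.56 → 51
  → #274e33
24% tone:
  R: 123 + 0.24×(128−123) = 123 + 1.2 = 124.2 → 124
  G: 243 − 27.6 = 215.4 → 215
  B: 158 − 7.2 = 150.8 → 151
  → #7cd797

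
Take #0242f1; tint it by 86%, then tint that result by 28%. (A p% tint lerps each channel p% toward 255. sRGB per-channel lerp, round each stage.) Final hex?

#e6ecfe

#0242f1 is rgb(2, 66, 241).
Lerp each channel 86% toward 255:
  R: 2 + 217.58 = 219.58 → 220
  G: 66 + 0.86×(255−66) = 66 + 162.54 = 228.54 → 229
  B: 241 + 0.86×(255−241) = 241 + 12.04 = 253.04 → 253
After the tint: rgb(220, 229, 253) = #dce5fd.
A 28% tint moves each channel 28% toward 255:
  R: 220 + 9.8 = 229.8 → 230
  G: 229 + 7.28 = 236.28 → 236
  B: 253 + 0.28×(255−253) = 253 + 0.56 = 253.56 → 254
rgb(230, 236, 254) = #e6ecfe.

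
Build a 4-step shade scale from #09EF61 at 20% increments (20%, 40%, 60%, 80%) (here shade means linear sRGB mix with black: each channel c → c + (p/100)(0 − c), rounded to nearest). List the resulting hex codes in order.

#07BF4E, #058F3A, #046027, #023013

#09EF61 is rgb(9, 239, 97).
20%: (9 − 1.8 = 7.2→7, 239 − 47.8 = 191.2→191, 97 − 19.4 = 77.6→78) → #07BF4E
40%: (9 − 3.6 = 5.4→5, 239 − 95.6 = 143.4→143, 97 − 38.8 = 58.2→58) → #058F3A
60%: (9 − 5.4 = 3.6→4, 239 − 143.4 = 95.6→96, 97 − 58.2 = 38.8→39) → #046027
80%: (9 − 7.2 = 1.8→2, 239 − 191.2 = 47.8→48, 97 − 77.6 = 19.4→19) → #023013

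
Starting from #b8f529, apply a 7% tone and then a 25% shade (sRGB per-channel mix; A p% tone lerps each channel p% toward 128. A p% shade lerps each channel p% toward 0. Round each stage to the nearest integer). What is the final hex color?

#b8f529 is rgb(184, 245, 41).
A 7% tone moves each channel 7% toward 128:
  R: 184 + 0.07×(128−184) = 184 − 3.92 = 180.08 → 180
  G: 245 + 0.07×(128−245) = 245 − 8.19 = 236.81 → 237
  B: 41 + 0.07×(128−41) = 41 + 6.09 = 47.09 → 47
After the tone: rgb(180, 237, 47) = #b4ed2f.
A 25% shade moves each channel 25% toward 0:
  R: 180 + 0.25×(0−180) = 180 − 45 = 135 → 135
  G: 237 + 0.25×(0−237) = 237 − 59.25 = 177.75 → 178
  B: 47 − 11.75 = 35.25 → 35
rgb(135, 178, 35) = #87b223.

#87b223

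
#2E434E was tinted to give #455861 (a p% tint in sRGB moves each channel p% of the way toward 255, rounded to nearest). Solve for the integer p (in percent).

11%

#2E434E is rgb(46, 67, 78); #455861 is rgb(69, 88, 97).
On the R channel (widest range): 69 ≈ 46 + (p/100)(255 − 46), so p ≈ 100×(69 − 46)/(255 − 46) = 2300/209 = 11.00.
p = 11 reproduces all three channels after rounding.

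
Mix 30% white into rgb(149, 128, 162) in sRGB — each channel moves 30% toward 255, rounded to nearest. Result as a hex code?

#b5a6be

Lerp each channel 30% toward 255:
  R: 149 + 0.3×(255−149) = 149 + 31.8 = 180.8 → 181
  G: 128 + 38.1 = 166.1 → 166
  B: 162 + 0.3×(255−162) = 162 + 27.9 = 189.9 → 190
rgb(181, 166, 190) = #b5a6be.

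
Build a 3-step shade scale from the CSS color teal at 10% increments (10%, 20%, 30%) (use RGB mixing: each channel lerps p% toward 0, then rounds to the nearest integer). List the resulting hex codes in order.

CSS teal is rgb(0, 128, 128).
10%: (0→0, 128 − 12.8 = 115.2→115, 128 − 12.8 = 115.2→115) → #007373
20%: (0→0, 128 − 25.6 = 102.4→102, 128 − 25.6 = 102.4→102) → #006666
30%: (0→0, 128 − 38.4 = 89.6→90, 128 − 38.4 = 89.6→90) → #005A5A

#007373, #006666, #005A5A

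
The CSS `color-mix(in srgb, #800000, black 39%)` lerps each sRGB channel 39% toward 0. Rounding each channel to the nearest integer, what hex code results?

#4E0000

#800000 is rgb(128, 0, 0).
Per channel, c → c + 0.39(0 − c):
  R: 128 + 0.39×(0−128) = 128 − 49.92 = 78.08 → 78
  G: 0 + 0.39×(0−0) = 0 + 0 = 0 → 0
  B: 0 + 0.39×(0−0) = 0 + 0 = 0 → 0
rgb(78, 0, 0) = #4E0000.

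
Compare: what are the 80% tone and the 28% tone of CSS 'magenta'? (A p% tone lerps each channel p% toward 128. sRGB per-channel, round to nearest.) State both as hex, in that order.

#996699, #db24db

CSS magenta is rgb(255, 0, 255).
80% tone:
  R: 255 + 0.8×(128−255) = 255 − 101.6 = 153.4 → 153
  G: 0 + 0.8×(128−0) = 0 + 102.4 = 102.4 → 102
  B: 255 − 101.6 = 153.4 → 153
  → #996699
28% tone:
  R: 255 + 0.28×(128−255) = 255 − 35.56 = 219.44 → 219
  G: 0 + 0.28×(128−0) = 0 + 35.84 = 35.84 → 36
  B: 255 + 0.28×(128−255) = 255 − 35.56 = 219.44 → 219
  → #db24db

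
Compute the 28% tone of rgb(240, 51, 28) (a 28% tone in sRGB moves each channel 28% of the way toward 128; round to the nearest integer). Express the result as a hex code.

A 28% tone moves each channel 28% toward 128:
  R: 240 − 31.36 = 208.64 → 209
  G: 51 + 0.28×(128−51) = 51 + 21.56 = 72.56 → 73
  B: 28 + 28 = 56 → 56
rgb(209, 73, 56) = #D14938.

#D14938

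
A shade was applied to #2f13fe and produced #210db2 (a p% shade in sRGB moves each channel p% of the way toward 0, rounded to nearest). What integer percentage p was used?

#2f13fe is rgb(47, 19, 254); #210db2 is rgb(33, 13, 178).
On the B channel (widest range): 178 ≈ 254 + (p/100)(0 − 254), so p ≈ 100×(178 − 254)/(0 − 254) = -7600/-254 = 29.92.
p = 30 reproduces all three channels after rounding.

30%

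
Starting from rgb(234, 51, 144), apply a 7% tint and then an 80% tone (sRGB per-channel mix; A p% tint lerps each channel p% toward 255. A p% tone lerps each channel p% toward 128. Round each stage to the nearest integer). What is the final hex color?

Lerp each channel 7% toward 255:
  R: 234 + 1.47 = 235.47 → 235
  G: 51 + 14.28 = 65.28 → 65
  B: 144 + 0.07×(255−144) = 144 + 7.77 = 151.77 → 152
After the tint: rgb(235, 65, 152) = #eb4198.
Lerp each channel 80% toward 128:
  R: 235 + 0.8×(128−235) = 235 − 85.6 = 149.4 → 149
  G: 65 + 50.4 = 115.4 → 115
  B: 152 − 19.2 = 132.8 → 133
rgb(149, 115, 133) = #957385.

#957385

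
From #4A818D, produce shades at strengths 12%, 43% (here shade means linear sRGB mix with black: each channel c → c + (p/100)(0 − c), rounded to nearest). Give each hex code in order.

#41727C, #2A4A50

#4A818D is rgb(74, 129, 141).
12%: (74 − 8.88 = 65.12→65, 129 − 15.48 = 113.52→114, 141 − 16.92 = 124.08→124) → #41727C
43%: (74 − 31.82 = 42.18→42, 129 − 55.47 = 73.53→74, 141 − 60.63 = 80.37→80) → #2A4A50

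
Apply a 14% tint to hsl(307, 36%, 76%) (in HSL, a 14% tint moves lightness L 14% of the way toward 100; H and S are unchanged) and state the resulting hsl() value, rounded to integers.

L moves 14% from 76 toward 100: 76 + 3.36 = 79.36 → 79.
H and S are unchanged.

hsl(307, 36%, 79%)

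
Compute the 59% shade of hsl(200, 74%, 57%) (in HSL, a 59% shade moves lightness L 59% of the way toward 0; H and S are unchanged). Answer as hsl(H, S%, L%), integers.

L moves 59% from 57 toward 0: 57 − 33.63 = 23.37 → 23.
H and S are unchanged.

hsl(200, 74%, 23%)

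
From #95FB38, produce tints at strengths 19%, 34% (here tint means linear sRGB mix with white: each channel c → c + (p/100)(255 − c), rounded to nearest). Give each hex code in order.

#95FB38 is rgb(149, 251, 56).
19%: (149 + 20.14 = 169.14→169, 251 + 0.76 = 251.76→252, 56 + 37.81 = 93.81→94) → #A9FC5E
34%: (149 + 36.04 = 185.04→185, 251 + 1.36 = 252.36→252, 56 + 67.66 = 123.66→124) → #B9FC7C

#A9FC5E, #B9FC7C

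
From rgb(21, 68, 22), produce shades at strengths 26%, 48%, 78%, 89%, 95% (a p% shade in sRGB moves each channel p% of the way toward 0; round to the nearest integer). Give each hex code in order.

#103210, #0B230B, #050F05, #020702, #010301

26%: (21 − 5.46 = 15.54→16, 68 − 17.68 = 50.32→50, 22 − 5.72 = 16.28→16) → #103210
48%: (21 − 10.08 = 10.92→11, 68 − 32.64 = 35.36→35, 22 − 10.56 = 11.44→11) → #0B230B
78%: (21 − 16.38 = 4.62→5, 68 − 53.04 = 14.96→15, 22 − 17.16 = 4.84→5) → #050F05
89%: (21 − 18.69 = 2.31→2, 68 − 60.52 = 7.48→7, 22 − 19.58 = 2.42→2) → #020702
95%: (21 − 19.95 = 1.05→1, 68 − 64.6 = 3.4→3, 22 − 20.9 = 1.1→1) → #010301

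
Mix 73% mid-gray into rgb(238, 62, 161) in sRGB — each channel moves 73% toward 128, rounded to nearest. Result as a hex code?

#9e6e89

A 73% tone moves each channel 73% toward 128:
  R: 238 + 0.73×(128−238) = 238 − 80.3 = 157.7 → 158
  G: 62 + 48.18 = 110.18 → 110
  B: 161 − 24.09 = 136.91 → 137
rgb(158, 110, 137) = #9e6e89.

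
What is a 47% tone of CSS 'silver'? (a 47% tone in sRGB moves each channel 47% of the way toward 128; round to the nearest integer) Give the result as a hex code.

#A2A2A2

CSS silver is rgb(192, 192, 192).
Lerp each channel 47% toward 128:
  R: 192 + 0.47×(128−192) = 192 − 30.08 = 161.92 → 162
  G: 192 − 30.08 = 161.92 → 162
  B: 192 + 0.47×(128−192) = 192 − 30.08 = 161.92 → 162
rgb(162, 162, 162) = #A2A2A2.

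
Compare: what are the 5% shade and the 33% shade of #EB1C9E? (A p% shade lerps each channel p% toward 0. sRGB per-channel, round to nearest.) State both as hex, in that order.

#EB1C9E is rgb(235, 28, 158).
5% shade:
  R: 235 + 0.05×(0−235) = 235 − 11.75 = 223.25 → 223
  G: 28 − 1.4 = 26.6 → 27
  B: 158 + 0.05×(0−158) = 158 − 7.9 = 150.1 → 150
  → #DF1B96
33% shade:
  R: 235 + 0.33×(0−235) = 235 − 77.55 = 157.45 → 157
  G: 28 + 0.33×(0−28) = 28 − 9.24 = 18.76 → 19
  B: 158 + 0.33×(0−158) = 158 − 52.14 = 105.86 → 106
  → #9D136A

#DF1B96, #9D136A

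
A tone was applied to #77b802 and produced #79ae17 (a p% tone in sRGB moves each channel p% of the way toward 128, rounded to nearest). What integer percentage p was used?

17%

#77b802 is rgb(119, 184, 2); #79ae17 is rgb(121, 174, 23).
On the B channel (widest range): 23 ≈ 2 + (p/100)(128 − 2), so p ≈ 100×(23 − 2)/(128 − 2) = 2100/126 = 16.67.
p = 17 reproduces all three channels after rounding.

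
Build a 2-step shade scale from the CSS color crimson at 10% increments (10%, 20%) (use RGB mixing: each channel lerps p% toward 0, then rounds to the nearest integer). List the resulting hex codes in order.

CSS crimson is rgb(220, 20, 60).
10%: (220 − 22 = 198→198, 20 − 2 = 18→18, 60 − 6 = 54→54) → #c61236
20%: (220 − 44 = 176→176, 20 − 4 = 16→16, 60 − 12 = 48→48) → #b01030

#c61236, #b01030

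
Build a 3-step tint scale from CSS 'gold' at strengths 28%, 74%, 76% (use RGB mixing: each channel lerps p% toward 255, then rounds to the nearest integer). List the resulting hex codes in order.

#ffe247, #fff5bd, #fff5c2

CSS gold is rgb(255, 215, 0).
28%: (255→255, 215 + 11.2 = 226.2→226, 0 + 71.4 = 71.4→71) → #ffe247
74%: (255→255, 215 + 29.6 = 244.6→245, 0 + 188.7 = 188.7→189) → #fff5bd
76%: (255→255, 215 + 30.4 = 245.4→245, 0 + 193.8 = 193.8→194) → #fff5c2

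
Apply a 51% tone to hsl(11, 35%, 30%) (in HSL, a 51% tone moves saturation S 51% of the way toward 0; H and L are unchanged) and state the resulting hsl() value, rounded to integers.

S moves 51% from 35 toward 0: 35 − 17.85 = 17.15 → 17.
H and L are unchanged.

hsl(11, 17%, 30%)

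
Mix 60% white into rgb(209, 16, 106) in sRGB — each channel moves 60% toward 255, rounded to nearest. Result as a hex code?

Lerp each channel 60% toward 255:
  R: 209 + 0.6×(255−209) = 209 + 27.6 = 236.6 → 237
  G: 16 + 143.4 = 159.4 → 159
  B: 106 + 89.4 = 195.4 → 195
rgb(237, 159, 195) = #ED9FC3.

#ED9FC3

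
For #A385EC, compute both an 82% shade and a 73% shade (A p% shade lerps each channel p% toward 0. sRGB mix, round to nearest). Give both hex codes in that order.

#A385EC is rgb(163, 133, 236).
82% shade:
  R: 163 + 0.82×(0−163) = 163 − 133.66 = 29.34 → 29
  G: 133 − 109.06 = 23.94 → 24
  B: 236 + 0.82×(0−236) = 236 − 193.52 = 42.48 → 42
  → #1D182A
73% shade:
  R: 163 − 118.99 = 44.01 → 44
  G: 133 − 97.09 = 35.91 → 36
  B: 236 + 0.73×(0−236) = 236 − 172.28 = 63.72 → 64
  → #2C2440

#1D182A, #2C2440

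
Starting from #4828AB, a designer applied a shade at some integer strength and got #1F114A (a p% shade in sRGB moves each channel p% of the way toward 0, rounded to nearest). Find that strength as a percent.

57%

#4828AB is rgb(72, 40, 171); #1F114A is rgb(31, 17, 74).
On the B channel (widest range): 74 ≈ 171 + (p/100)(0 − 171), so p ≈ 100×(74 − 171)/(0 − 171) = -9700/-171 = 56.73.
p = 57 reproduces all three channels after rounding.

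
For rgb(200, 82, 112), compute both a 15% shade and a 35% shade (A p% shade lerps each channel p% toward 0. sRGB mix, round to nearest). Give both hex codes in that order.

#AA465F, #823549

15% shade:
  R: 200 − 30 = 170 → 170
  G: 82 + 0.15×(0−82) = 82 − 12.3 = 69.7 → 70
  B: 112 − 16.8 = 95.2 → 95
  → #AA465F
35% shade:
  R: 200 + 0.35×(0−200) = 200 − 70 = 130 → 130
  G: 82 + 0.35×(0−82) = 82 − 28.7 = 53.3 → 53
  B: 112 + 0.35×(0−112) = 112 − 39.2 = 72.8 → 73
  → #823549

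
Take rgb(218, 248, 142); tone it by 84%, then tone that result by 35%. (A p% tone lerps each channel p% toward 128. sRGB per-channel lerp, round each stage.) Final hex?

An 84% tone moves each channel 84% toward 128:
  R: 218 − 75.6 = 142.4 → 142
  G: 248 + 0.84×(128−248) = 248 − 100.8 = 147.2 → 147
  B: 142 + 0.84×(128−142) = 142 − 11.76 = 130.24 → 130
After the tone: rgb(142, 147, 130) = #8E9382.
Lerp each channel 35% toward 128:
  R: 142 + 0.35×(128−142) = 142 − 4.9 = 137.1 → 137
  G: 147 + 0.35×(128−147) = 147 − 6.65 = 140.35 → 140
  B: 130 + 0.35×(128−130) = 130 − 0.7 = 129.3 → 129
rgb(137, 140, 129) = #898C81.

#898C81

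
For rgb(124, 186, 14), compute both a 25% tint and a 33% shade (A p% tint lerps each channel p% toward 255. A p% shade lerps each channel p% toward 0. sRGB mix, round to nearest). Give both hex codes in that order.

#9DCB4A, #537D09

25% tint:
  R: 124 + 32.75 = 156.75 → 157
  G: 186 + 0.25×(255−186) = 186 + 17.25 = 203.25 → 203
  B: 14 + 0.25×(255−14) = 14 + 60.25 = 74.25 → 74
  → #9DCB4A
33% shade:
  R: 124 + 0.33×(0−124) = 124 − 40.92 = 83.08 → 83
  G: 186 − 61.38 = 124.62 → 125
  B: 14 + 0.33×(0−14) = 14 − 4.62 = 9.38 → 9
  → #537D09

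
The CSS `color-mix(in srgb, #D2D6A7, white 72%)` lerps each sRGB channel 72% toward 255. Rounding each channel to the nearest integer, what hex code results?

#F2F4E6

#D2D6A7 is rgb(210, 214, 167).
A 72% tint moves each channel 72% toward 255:
  R: 210 + 32.4 = 242.4 → 242
  G: 214 + 0.72×(255−214) = 214 + 29.52 = 243.52 → 244
  B: 167 + 0.72×(255−167) = 167 + 63.36 = 230.36 → 230
rgb(242, 244, 230) = #F2F4E6.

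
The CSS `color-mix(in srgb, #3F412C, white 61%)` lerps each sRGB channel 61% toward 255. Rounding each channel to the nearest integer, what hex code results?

#3F412C is rgb(63, 65, 44).
Lerp each channel 61% toward 255:
  R: 63 + 117.12 = 180.12 → 180
  G: 65 + 0.61×(255−65) = 65 + 115.9 = 180.9 → 181
  B: 44 + 0.61×(255−44) = 44 + 128.71 = 172.71 → 173
rgb(180, 181, 173) = #B4B5AD.

#B4B5AD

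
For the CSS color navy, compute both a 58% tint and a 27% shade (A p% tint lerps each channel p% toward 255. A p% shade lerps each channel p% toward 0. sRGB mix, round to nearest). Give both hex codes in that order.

CSS navy is rgb(0, 0, 128).
58% tint:
  R: 0 + 0.58×(255−0) = 0 + 147.9 = 147.9 → 148
  G: 0 + 0.58×(255−0) = 0 + 147.9 = 147.9 → 148
  B: 128 + 73.66 = 201.66 → 202
  → #9494CA
27% shade:
  R: 0 + 0.27×(0−0) = 0 + 0 = 0 → 0
  G: 0 + 0.27×(0−0) = 0 + 0 = 0 → 0
  B: 128 + 0.27×(0−128) = 128 − 34.56 = 93.44 → 93
  → #00005D

#9494CA, #00005D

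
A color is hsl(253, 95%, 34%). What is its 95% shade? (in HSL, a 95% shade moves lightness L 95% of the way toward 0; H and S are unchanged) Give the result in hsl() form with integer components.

hsl(253, 95%, 2%)

L moves 95% from 34 toward 0: 34 − 32.3 = 1.7 → 2.
H and S are unchanged.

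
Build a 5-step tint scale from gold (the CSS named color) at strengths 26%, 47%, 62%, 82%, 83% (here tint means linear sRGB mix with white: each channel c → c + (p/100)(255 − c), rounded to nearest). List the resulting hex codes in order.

#FFE142, #FFEA78, #FFF09E, #FFF8D1, #FFF8D4

CSS gold is rgb(255, 215, 0).
26%: (255→255, 215 + 10.4 = 225.4→225, 0 + 66.3 = 66.3→66) → #FFE142
47%: (255→255, 215 + 18.8 = 233.8→234, 0 + 119.85 = 119.85→120) → #FFEA78
62%: (255→255, 215 + 24.8 = 239.8→240, 0 + 158.1 = 158.1→158) → #FFF09E
82%: (255→255, 215 + 32.8 = 247.8→248, 0 + 209.1 = 209.1→209) → #FFF8D1
83%: (255→255, 215 + 33.2 = 248.2→248, 0 + 211.65 = 211.65→212) → #FFF8D4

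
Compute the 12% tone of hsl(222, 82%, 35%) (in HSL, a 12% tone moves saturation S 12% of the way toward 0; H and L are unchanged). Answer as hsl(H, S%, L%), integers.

S moves 12% from 82 toward 0: 82 − 9.84 = 72.16 → 72.
H and L are unchanged.

hsl(222, 72%, 35%)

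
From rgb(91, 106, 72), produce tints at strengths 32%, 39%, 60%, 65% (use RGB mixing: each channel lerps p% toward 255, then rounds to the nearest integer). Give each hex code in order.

32%: (91 + 52.48 = 143.48→143, 106 + 47.68 = 153.68→154, 72 + 58.56 = 130.56→131) → #8F9A83
39%: (91 + 63.96 = 154.96→155, 106 + 58.11 = 164.11→164, 72 + 71.37 = 143.37→143) → #9BA48F
60%: (91 + 98.4 = 189.4→189, 106 + 89.4 = 195.4→195, 72 + 109.8 = 181.8→182) → #BDC3B6
65%: (91 + 106.6 = 197.6→198, 106 + 96.85 = 202.85→203, 72 + 118.95 = 190.95→191) → #C6CBBF

#8F9A83, #9BA48F, #BDC3B6, #C6CBBF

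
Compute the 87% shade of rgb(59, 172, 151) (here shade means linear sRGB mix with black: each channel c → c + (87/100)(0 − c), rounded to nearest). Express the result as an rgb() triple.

Lerp each channel 87% toward 0:
  R: 59 + 0.87×(0−59) = 59 − 51.33 = 7.67 → 8
  G: 172 + 0.87×(0−172) = 172 − 149.64 = 22.36 → 22
  B: 151 − 131.37 = 19.63 → 20

rgb(8, 22, 20)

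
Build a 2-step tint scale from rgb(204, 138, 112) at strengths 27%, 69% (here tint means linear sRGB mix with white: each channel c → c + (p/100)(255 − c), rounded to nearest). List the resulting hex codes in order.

#daaa97, #efdbd3

27%: (204 + 13.77 = 217.77→218, 138 + 31.59 = 169.59→170, 112 + 38.61 = 150.61→151) → #daaa97
69%: (204 + 35.19 = 239.19→239, 138 + 80.73 = 218.73→219, 112 + 98.67 = 210.67→211) → #efdbd3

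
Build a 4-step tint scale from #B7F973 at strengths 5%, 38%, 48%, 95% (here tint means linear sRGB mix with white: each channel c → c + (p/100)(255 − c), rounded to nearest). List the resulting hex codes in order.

#B7F973 is rgb(183, 249, 115).
5%: (183 + 3.6 = 186.6→187, 249→249, 115 + 7 = 122→122) → #BBF97A
38%: (183 + 27.36 = 210.36→210, 249 + 2.28 = 251.28→251, 115 + 53.2 = 168.2→168) → #D2FBA8
48%: (183 + 34.56 = 217.56→218, 249 + 2.88 = 251.88→252, 115 + 67.2 = 182.2→182) → #DAFCB6
95%: (183 + 68.4 = 251.4→251, 249 + 5.7 = 254.7→255, 115 + 133 = 248→248) → #FBFFF8

#BBF97A, #D2FBA8, #DAFCB6, #FBFFF8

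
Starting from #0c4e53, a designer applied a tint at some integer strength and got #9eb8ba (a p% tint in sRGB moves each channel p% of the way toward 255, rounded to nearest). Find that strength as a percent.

60%

#0c4e53 is rgb(12, 78, 83); #9eb8ba is rgb(158, 184, 186).
On the R channel (widest range): 158 ≈ 12 + (p/100)(255 − 12), so p ≈ 100×(158 − 12)/(255 − 12) = 14600/243 = 60.08.
p = 60 reproduces all three channels after rounding.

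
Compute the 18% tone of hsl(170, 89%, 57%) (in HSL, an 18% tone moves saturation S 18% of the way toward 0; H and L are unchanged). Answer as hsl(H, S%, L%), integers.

S moves 18% from 89 toward 0: 89 − 16.02 = 72.98 → 73.
H and L are unchanged.

hsl(170, 73%, 57%)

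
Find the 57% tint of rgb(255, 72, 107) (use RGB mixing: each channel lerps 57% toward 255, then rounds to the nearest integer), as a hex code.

#FFB0BF

A 57% tint moves each channel 57% toward 255:
  R: 255 + 0.57×(255−255) = 255 + 0 = 255 → 255
  G: 72 + 0.57×(255−72) = 72 + 104.31 = 176.31 → 176
  B: 107 + 84.36 = 191.36 → 191
rgb(255, 176, 191) = #FFB0BF.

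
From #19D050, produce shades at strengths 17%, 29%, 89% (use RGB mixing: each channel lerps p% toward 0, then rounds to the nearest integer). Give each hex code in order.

#15AD42, #129439, #031709

#19D050 is rgb(25, 208, 80).
17%: (25 − 4.25 = 20.75→21, 208 − 35.36 = 172.64→173, 80 − 13.6 = 66.4→66) → #15AD42
29%: (25 − 7.25 = 17.75→18, 208 − 60.32 = 147.68→148, 80 − 23.2 = 56.8→57) → #129439
89%: (25 − 22.25 = 2.75→3, 208 − 185.12 = 22.88→23, 80 − 71.2 = 8.8→9) → #031709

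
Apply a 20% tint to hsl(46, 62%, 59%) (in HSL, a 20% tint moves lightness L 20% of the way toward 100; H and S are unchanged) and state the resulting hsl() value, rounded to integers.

hsl(46, 62%, 67%)

L moves 20% from 59 toward 100: 59 + 8.2 = 67.2 → 67.
H and S are unchanged.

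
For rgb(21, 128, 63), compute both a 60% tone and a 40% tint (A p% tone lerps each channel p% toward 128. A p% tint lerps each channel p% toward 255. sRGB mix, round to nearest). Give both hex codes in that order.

60% tone:
  R: 21 + 64.2 = 85.2 → 85
  G: 128 + 0.6×(128−128) = 128 + 0 = 128 → 128
  B: 63 + 39 = 102 → 102
  → #558066
40% tint:
  R: 21 + 93.6 = 114.6 → 115
  G: 128 + 0.4×(255−128) = 128 + 50.8 = 178.8 → 179
  B: 63 + 76.8 = 139.8 → 140
  → #73b38c

#558066, #73b38c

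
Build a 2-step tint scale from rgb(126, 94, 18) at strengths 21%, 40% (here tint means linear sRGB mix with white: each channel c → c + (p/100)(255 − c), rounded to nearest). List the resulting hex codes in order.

#998044, #B29E71

21%: (126 + 27.09 = 153.09→153, 94 + 33.81 = 127.81→128, 18 + 49.77 = 67.77→68) → #998044
40%: (126 + 51.6 = 177.6→178, 94 + 64.4 = 158.4→158, 18 + 94.8 = 112.8→113) → #B29E71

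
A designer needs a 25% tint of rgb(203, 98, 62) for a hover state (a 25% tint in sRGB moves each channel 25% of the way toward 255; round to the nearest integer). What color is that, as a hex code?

A 25% tint moves each channel 25% toward 255:
  R: 203 + 13 = 216 → 216
  G: 98 + 0.25×(255−98) = 98 + 39.25 = 137.25 → 137
  B: 62 + 48.25 = 110.25 → 110
rgb(216, 137, 110) = #d8896e.

#d8896e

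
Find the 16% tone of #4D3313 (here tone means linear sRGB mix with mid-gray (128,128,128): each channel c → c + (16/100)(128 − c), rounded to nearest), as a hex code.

#4D3313 is rgb(77, 51, 19).
Lerp each channel 16% toward 128:
  R: 77 + 0.16×(128−77) = 77 + 8.16 = 85.16 → 85
  G: 51 + 12.32 = 63.32 → 63
  B: 19 + 0.16×(128−19) = 19 + 17.44 = 36.44 → 36
rgb(85, 63, 36) = #553F24.

#553F24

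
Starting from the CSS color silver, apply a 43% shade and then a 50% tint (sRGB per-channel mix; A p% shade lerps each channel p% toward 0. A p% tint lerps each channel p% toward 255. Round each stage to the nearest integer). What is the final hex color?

CSS silver is rgb(192, 192, 192).
Per channel, c → c + 0.43(0 − c):
  R: 192 + 0.43×(0−192) = 192 − 82.56 = 109.44 → 109
  G: 192 + 0.43×(0−192) = 192 − 82.56 = 109.44 → 109
  B: 192 − 82.56 = 109.44 → 109
After the shade: rgb(109, 109, 109) = #6D6D6D.
A 50% tint moves each channel 50% toward 255:
  R: 109 + 0.5×(255−109) = 109 + 73 = 182 → 182
  G: 109 + 0.5×(255−109) = 109 + 73 = 182 → 182
  B: 109 + 73 = 182 → 182
rgb(182, 182, 182) = #B6B6B6.

#B6B6B6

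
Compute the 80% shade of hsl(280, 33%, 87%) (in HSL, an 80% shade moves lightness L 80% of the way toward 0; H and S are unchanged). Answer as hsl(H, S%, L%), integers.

L moves 80% from 87 toward 0: 87 − 69.6 = 17.4 → 17.
H and S are unchanged.

hsl(280, 33%, 17%)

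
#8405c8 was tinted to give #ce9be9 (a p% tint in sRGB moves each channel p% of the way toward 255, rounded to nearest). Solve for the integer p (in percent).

#8405c8 is rgb(132, 5, 200); #ce9be9 is rgb(206, 155, 233).
On the G channel (widest range): 155 ≈ 5 + (p/100)(255 − 5), so p ≈ 100×(155 − 5)/(255 − 5) = 15000/250 = 60.00.
p = 60 reproduces all three channels after rounding.

60%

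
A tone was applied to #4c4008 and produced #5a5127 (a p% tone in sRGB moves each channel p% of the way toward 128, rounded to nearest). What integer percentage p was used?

26%

#4c4008 is rgb(76, 64, 8); #5a5127 is rgb(90, 81, 39).
On the B channel (widest range): 39 ≈ 8 + (p/100)(128 − 8), so p ≈ 100×(39 − 8)/(128 − 8) = 3100/120 = 25.83.
p = 26 reproduces all three channels after rounding.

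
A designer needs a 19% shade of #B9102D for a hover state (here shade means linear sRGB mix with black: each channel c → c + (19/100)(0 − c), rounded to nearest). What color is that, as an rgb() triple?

#B9102D is rgb(185, 16, 45).
A 19% shade moves each channel 19% toward 0:
  R: 185 + 0.19×(0−185) = 185 − 35.15 = 149.85 → 150
  G: 16 + 0.19×(0−16) = 16 − 3.04 = 12.96 → 13
  B: 45 + 0.19×(0−45) = 45 − 8.55 = 36.45 → 36

rgb(150, 13, 36)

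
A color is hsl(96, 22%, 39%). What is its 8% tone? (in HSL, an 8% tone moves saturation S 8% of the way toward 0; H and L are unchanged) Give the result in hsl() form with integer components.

hsl(96, 20%, 39%)

S moves 8% from 22 toward 0: 22 − 1.76 = 20.24 → 20.
H and L are unchanged.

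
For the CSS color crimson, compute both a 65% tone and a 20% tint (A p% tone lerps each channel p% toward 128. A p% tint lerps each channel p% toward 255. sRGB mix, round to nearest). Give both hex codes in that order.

CSS crimson is rgb(220, 20, 60).
65% tone:
  R: 220 + 0.65×(128−220) = 220 − 59.8 = 160.2 → 160
  G: 20 + 0.65×(128−20) = 20 + 70.2 = 90.2 → 90
  B: 60 + 0.65×(128−60) = 60 + 44.2 = 104.2 → 104
  → #A05A68
20% tint:
  R: 220 + 0.2×(255−220) = 220 + 7 = 227 → 227
  G: 20 + 47 = 67 → 67
  B: 60 + 0.2×(255−60) = 60 + 39 = 99 → 99
  → #E34363

#A05A68, #E34363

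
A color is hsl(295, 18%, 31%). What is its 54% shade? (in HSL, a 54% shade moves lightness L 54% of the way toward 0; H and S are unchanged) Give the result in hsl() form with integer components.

L moves 54% from 31 toward 0: 31 − 16.74 = 14.26 → 14.
H and S are unchanged.

hsl(295, 18%, 14%)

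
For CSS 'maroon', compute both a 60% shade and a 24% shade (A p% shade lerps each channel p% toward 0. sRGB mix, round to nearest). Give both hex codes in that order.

CSS maroon is rgb(128, 0, 0).
60% shade:
  R: 128 − 76.8 = 51.2 → 51
  G: 0 + 0.6×(0−0) = 0 + 0 = 0 → 0
  B: 0 + 0 = 0 → 0
  → #330000
24% shade:
  R: 128 + 0.24×(0−128) = 128 − 30.72 = 97.28 → 97
  G: 0 + 0 = 0 → 0
  B: 0 + 0.24×(0−0) = 0 + 0 = 0 → 0
  → #610000

#330000, #610000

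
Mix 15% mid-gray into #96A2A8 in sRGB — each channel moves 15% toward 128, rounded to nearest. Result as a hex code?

#96A2A8 is rgb(150, 162, 168).
Per channel, c → c + 0.15(128 − c):
  R: 150 + 0.15×(128−150) = 150 − 3.3 = 146.7 → 147
  G: 162 + 0.15×(128−162) = 162 − 5.1 = 156.9 → 157
  B: 168 + 0.15×(128−168) = 168 − 6 = 162 → 162
rgb(147, 157, 162) = #939DA2.

#939DA2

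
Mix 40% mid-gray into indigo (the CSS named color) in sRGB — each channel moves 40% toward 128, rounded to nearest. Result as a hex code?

#603381

CSS indigo is rgb(75, 0, 130).
A 40% tone moves each channel 40% toward 128:
  R: 75 + 0.4×(128−75) = 75 + 21.2 = 96.2 → 96
  G: 0 + 0.4×(128−0) = 0 + 51.2 = 51.2 → 51
  B: 130 + 0.4×(128−130) = 130 − 0.8 = 129.2 → 129
rgb(96, 51, 129) = #603381.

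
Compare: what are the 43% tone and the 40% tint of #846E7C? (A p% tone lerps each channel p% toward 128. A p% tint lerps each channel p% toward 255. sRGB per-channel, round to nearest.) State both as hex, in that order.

#846E7C is rgb(132, 110, 124).
43% tone:
  R: 132 − 1.72 = 130.28 → 130
  G: 110 + 7.74 = 117.74 → 118
  B: 124 + 0.43×(128−124) = 124 + 1.72 = 125.72 → 126
  → #82767E
40% tint:
  R: 132 + 0.4×(255−132) = 132 + 49.2 = 181.2 → 181
  G: 110 + 0.4×(255−110) = 110 + 58 = 168 → 168
  B: 124 + 52.4 = 176.4 → 176
  → #B5A8B0

#82767E, #B5A8B0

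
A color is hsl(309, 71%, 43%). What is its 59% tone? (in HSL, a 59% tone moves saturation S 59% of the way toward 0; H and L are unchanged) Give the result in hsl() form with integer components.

hsl(309, 29%, 43%)

S moves 59% from 71 toward 0: 71 − 41.89 = 29.11 → 29.
H and L are unchanged.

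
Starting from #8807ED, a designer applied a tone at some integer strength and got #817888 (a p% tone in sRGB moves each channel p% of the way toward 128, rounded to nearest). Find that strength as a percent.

#8807ED is rgb(136, 7, 237); #817888 is rgb(129, 120, 136).
On the G channel (widest range): 120 ≈ 7 + (p/100)(128 − 7), so p ≈ 100×(120 − 7)/(128 − 7) = 11300/121 = 93.39.
p = 93 reproduces all three channels after rounding.

93%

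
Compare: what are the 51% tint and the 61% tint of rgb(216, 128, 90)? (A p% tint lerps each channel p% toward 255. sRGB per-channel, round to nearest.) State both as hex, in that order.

#ecc1ae, #f0cdbf

51% tint:
  R: 216 + 0.51×(255−216) = 216 + 19.89 = 235.89 → 236
  G: 128 + 64.77 = 192.77 → 193
  B: 90 + 84.15 = 174.15 → 174
  → #ecc1ae
61% tint:
  R: 216 + 0.61×(255−216) = 216 + 23.79 = 239.79 → 240
  G: 128 + 0.61×(255−128) = 128 + 77.47 = 205.47 → 205
  B: 90 + 100.65 = 190.65 → 191
  → #f0cdbf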